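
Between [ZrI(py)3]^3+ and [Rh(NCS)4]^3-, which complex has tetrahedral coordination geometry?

[ZrI(py)3]^3+

For [ZrI(py)3]^3+: Ligand charges: each iodide is −1; pyridine is neutral. With an overall charge of +3 the zirconium centre must be in the +4 oxidation state. Zr sits in group 4, so the d-electron count is 4 − 4 = 0. A d⁰ ion has no crystal-field stabilisation preference between square planar and tetrahedral, so four ligands adopt the sterically favoured tetrahedral geometry. → tetrahedral.
For [Rh(NCS)4]^3-: Ligand charges: each isothiocyanate is −1. With an overall charge of −3 the rhodium centre must be in the +1 oxidation state. Rhodium is a group-9 element; Rh(I) is therefore d⁸. A 4d d⁸ ion has a large crystal-field splitting; square planar leaves the high-energy d_{x²−y²} orbital empty and maximises CFSE. → square planar.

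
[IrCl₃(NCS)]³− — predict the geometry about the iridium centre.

square planar

Each chloride is −1; each isothiocyanate is −1; balancing the −3 overall charge requires Ir(I).
Iridium is a group-9 element; Ir(I) is therefore d⁸.
With 4 monodentate ligands the coordination number is 4.
A 5d d⁸ ion has a large crystal-field splitting; square planar leaves the high-energy d_{x²−y²} orbital empty and maximises CFSE.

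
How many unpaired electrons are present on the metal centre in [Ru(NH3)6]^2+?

0

Ligand charges: ammonia is neutral. With an overall charge of +2 the ruthenium centre must be in the +2 oxidation state.
Ru sits in group 8, so the d-electron count is 8 − 2 = 6.
The spin state decides the count: a 4d ion has a large Δₒ and is invariably low-spin.
An octahedral low-spin d⁶ ion is t₂g⁶e_g⁰, giving 0 unpaired electrons.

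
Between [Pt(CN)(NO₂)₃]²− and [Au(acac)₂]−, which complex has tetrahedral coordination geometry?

[Au(acac)₂]−

For [Pt(CN)(NO₂)₃]²−: Each cyanide is −1; each nitro (N-bound nitrite) is −1; balancing the −2 overall charge requires Pt(II). Pt sits in group 10, so the d-electron count is 10 − 2 = 8. A 5d d⁸ ion has a large crystal-field splitting; square planar leaves the high-energy d_{x²−y²} orbital empty and maximises CFSE. → square planar.
For [Au(acac)₂]−: Each acetylacetonate is −1; balancing the −1 overall charge requires Au(I). Gold is a group-11 element; Au(I) is therefore d¹⁰. A d¹⁰ ion has no crystal-field stabilisation preference between square planar and tetrahedral, so four ligands adopt the sterically favoured tetrahedral geometry. → tetrahedral.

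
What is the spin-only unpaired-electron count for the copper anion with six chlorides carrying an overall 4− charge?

Summing ligand charges against the −4 overall charge gives an oxidation state of +2 for copper.
Copper is a group-11 element; Cu(II) is therefore d⁹.
In an octahedral field the d⁹ configuration is t₂g⁶e_g³ (only one arrangement possible), giving 1 unpaired electron.

1 unpaired electron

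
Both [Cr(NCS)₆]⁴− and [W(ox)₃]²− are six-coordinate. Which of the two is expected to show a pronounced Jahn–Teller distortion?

[Cr(NCS)₆]⁴−: Each isothiocyanate is −1; balancing the −4 overall charge requires Cr(II). Group 6 minus oxidation state 2 gives a d⁴ configuration. Isothiocyanate is a weak-field ligand for a first-row metal, so the complex is high-spin. The t₂g³e_g¹ (high-spin) configuration has an unevenly filled e_g set; the Jahn–Teller theorem predicts a tetragonal distortion (typically axial elongation) to lift the degeneracy.
[W(ox)₃]²−: Ligand charges: each oxalate is −2. With an overall charge of −2 the tungsten centre must be in the +4 oxidation state. Group 6 minus oxidation state 4 gives a d² configuration. The d² configuration leaves the e_g set evenly filled (or empty) — no strong Jahn–Teller driving force.

[Cr(NCS)₆]⁴−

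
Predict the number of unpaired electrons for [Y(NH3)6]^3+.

0 unpaired electrons

Summing ligand charges against the +3 overall charge gives an oxidation state of +3 for yttrium.
Group 3 minus oxidation state 3 gives a d⁰ configuration.
In an octahedral field the d⁰ configuration is t₂g⁰e_g⁰, giving 0 unpaired electrons.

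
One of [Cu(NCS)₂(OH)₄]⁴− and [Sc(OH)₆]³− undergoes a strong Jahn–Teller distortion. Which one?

[Cu(NCS)₂(OH)₄]⁴−

[Cu(NCS)₂(OH)₄]⁴−: Ligand charges: each isothiocyanate is −1; each hydroxide is −1. With an overall charge of −4 the copper centre must be in the +2 oxidation state. Copper is a group-11 element; Cu(II) is therefore d⁹. The t₂g⁶e_g³ configuration has an unevenly filled e_g set; the Jahn–Teller theorem predicts a tetragonal distortion (typically axial elongation) to lift the degeneracy.
[Sc(OH)₆]³−: Summing ligand charges against the −3 overall charge gives an oxidation state of +3 for scandium. Sc sits in group 3, so the d-electron count is 3 − 3 = 0. The d⁰ configuration leaves the e_g set evenly filled (or empty) — no strong Jahn–Teller driving force.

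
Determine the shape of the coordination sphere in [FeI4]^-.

tetrahedral

Each iodide is −1; balancing the −1 overall charge requires Fe(III).
Fe sits in group 8, so the d-electron count is 8 − 3 = 5.
Coordination number: 4.
Iodide is a weak-field ligand.
A high-spin d⁵ ion has zero CFSE in either geometry, so four ligands adopt the sterically favoured tetrahedral geometry.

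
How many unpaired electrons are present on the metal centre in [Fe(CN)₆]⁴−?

0

Ligand charges: each cyanide is −1. With an overall charge of −4 the iron centre must be in the +2 oxidation state.
Iron is a group-8 element; Fe(II) is therefore d⁶.
The spin state decides the count: Cyanide is a strong-field ligand (high in the spectrochemical series) for a first-row metal, so the complex is low-spin.
An octahedral low-spin d⁶ ion is t₂g⁶e_g⁰, giving 0 unpaired electrons.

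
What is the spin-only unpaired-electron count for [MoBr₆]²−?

2

Each bromide is −1; balancing the −2 overall charge requires Mo(IV).
Group 6 minus oxidation state 4 gives a d² configuration.
In an octahedral field the d² configuration is t₂g²e_g⁰ (only one arrangement possible), giving 2 unpaired electrons.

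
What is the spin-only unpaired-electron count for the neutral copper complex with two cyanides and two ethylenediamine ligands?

Each cyanide is −1; ethylenediamine is neutral; balancing the 0 overall charge requires Cu(II).
Cu sits in group 11, so the d-electron count is 11 − 2 = 9.
Counting donor atoms: 2×cyanide (monodentate) → 2 donors; 2×ethylenediamine (bidentate) → 4 donors. Coordination number = 6.
In an octahedral field the d⁹ configuration is t₂g⁶e_g³ (only one arrangement possible), giving 1 unpaired electron.

1 unpaired electron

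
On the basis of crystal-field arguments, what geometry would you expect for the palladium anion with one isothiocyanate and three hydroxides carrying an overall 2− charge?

Summing ligand charges against the −2 overall charge gives an oxidation state of +2 for palladium.
Pd sits in group 10, so the d-electron count is 10 − 2 = 8.
With 4 monodentate ligands the coordination number is 4.
A 4d d⁸ ion has a large crystal-field splitting; square planar leaves the high-energy d_{x²−y²} orbital empty and maximises CFSE.

square planar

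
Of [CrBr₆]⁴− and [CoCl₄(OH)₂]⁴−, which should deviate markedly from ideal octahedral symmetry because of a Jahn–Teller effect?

[CrBr₆]⁴−

[CrBr₆]⁴−: Ligand charges: each bromide is −1. With an overall charge of −4 the chromium centre must be in the +2 oxidation state. Cr sits in group 6, so the d-electron count is 6 − 2 = 4. Bromide is a weak-field ligand for a first-row metal, so the complex is high-spin. The t₂g³e_g¹ (high-spin) configuration has an unevenly filled e_g set; the Jahn–Teller theorem predicts a tetragonal distortion (typically axial elongation) to lift the degeneracy.
[CoCl₄(OH)₂]⁴−: Each chloride is −1; each hydroxide is −1; balancing the −4 overall charge requires Co(II). Group 9 minus oxidation state 2 gives a d⁷ configuration. Chloride and hydroxide are weak-field ligands for a first-row metal, so the complex is high-spin. The d⁷ configuration leaves the e_g set evenly filled (or empty) — no strong Jahn–Teller driving force.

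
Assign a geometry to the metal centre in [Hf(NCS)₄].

Ligand charges: each isothiocyanate is −1. With an overall charge of 0 the hafnium centre must be in the +4 oxidation state.
Hafnium is a group-4 element; Hf(IV) is therefore d⁰.
Coordination number: 4.
A d⁰ ion has no crystal-field stabilisation preference between square planar and tetrahedral, so four ligands adopt the sterically favoured tetrahedral geometry.

tetrahedral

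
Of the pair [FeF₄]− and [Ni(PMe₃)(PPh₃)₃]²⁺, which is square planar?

[Ni(PMe₃)(PPh₃)₃]²⁺

For [FeF₄]−: Ligand charges: each fluoride is −1. With an overall charge of −1 the iron centre must be in the +3 oxidation state. Iron is a group-8 element; Fe(III) is therefore d⁵. A high-spin d⁵ ion has zero CFSE in either geometry, so four ligands adopt the sterically favoured tetrahedral geometry. → tetrahedral.
For [Ni(PMe₃)(PPh₃)₃]²⁺: Ligand charges: trimethylphosphine is neutral; triphenylphosphine is neutral. With an overall charge of +2 the nickel centre must be in the +2 oxidation state. Group 10 minus oxidation state 2 gives a d⁸ configuration. Trimethylphosphine and triphenylphosphine are strong-field ligands (high in the spectrochemical series). A 3d d⁸ ion with strong-field ligands gains enough CFSE to favour square planar over tetrahedral. → square planar.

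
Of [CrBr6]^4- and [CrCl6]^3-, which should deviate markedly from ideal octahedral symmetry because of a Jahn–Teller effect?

[CrBr6]^4-: Summing ligand charges against the −4 overall charge gives an oxidation state of +2 for chromium. Cr sits in group 6, so the d-electron count is 6 − 2 = 4. Bromide is a weak-field ligand for a first-row metal, so the complex is high-spin. The t₂g³e_g¹ (high-spin) configuration has an unevenly filled e_g set; the Jahn–Teller theorem predicts a tetragonal distortion (typically axial elongation) to lift the degeneracy.
[CrCl6]^3-: Ligand charges: each chloride is −1. With an overall charge of −3 the chromium centre must be in the +3 oxidation state. Group 6 minus oxidation state 3 gives a d³ configuration. The d³ configuration leaves the e_g set evenly filled (or empty) — no strong Jahn–Teller driving force.

[CrBr6]^4-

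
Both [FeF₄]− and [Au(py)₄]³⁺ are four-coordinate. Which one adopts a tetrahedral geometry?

For [FeF₄]−: Ligand charges: each fluoride is −1. With an overall charge of −1 the iron centre must be in the +3 oxidation state. Fe sits in group 8, so the d-electron count is 8 − 3 = 5. A high-spin d⁵ ion has zero CFSE in either geometry, so four ligands adopt the sterically favoured tetrahedral geometry. → tetrahedral.
For [Au(py)₄]³⁺: Summing ligand charges against the +3 overall charge gives an oxidation state of +3 for gold. Gold is a group-11 element; Au(III) is therefore d⁸. A 5d d⁸ ion has a large crystal-field splitting; square planar leaves the high-energy d_{x²−y²} orbital empty and maximises CFSE. → square planar.

[FeF₄]−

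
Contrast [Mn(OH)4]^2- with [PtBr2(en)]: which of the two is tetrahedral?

For [Mn(OH)4]^2-: Summing ligand charges against the −2 overall charge gives an oxidation state of +2 for manganese. Manganese is a group-7 element; Mn(II) is therefore d⁵. A high-spin d⁵ ion has zero CFSE in either geometry, so four ligands adopt the sterically favoured tetrahedral geometry. → tetrahedral.
For [PtBr2(en)]: Each bromide is −1; ethylenediamine is neutral; balancing the 0 overall charge requires Pt(II). Pt sits in group 10, so the d-electron count is 10 − 2 = 8. A 5d d⁸ ion has a large crystal-field splitting; square planar leaves the high-energy d_{x²−y²} orbital empty and maximises CFSE. → square planar.

[Mn(OH)4]^2-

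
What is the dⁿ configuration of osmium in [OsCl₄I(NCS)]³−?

Summing ligand charges against the −3 overall charge gives an oxidation state of +3 for osmium.
Group 8 minus oxidation state 3 gives a d⁵ configuration.

d⁵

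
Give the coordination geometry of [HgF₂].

linear

Ligand charges: each fluoride is −1. With an overall charge of 0 the mercury centre must be in the +2 oxidation state.
Mercury is a group-12 element; Hg(II) is therefore d¹⁰.
Coordination number: 2.
A d¹⁰ ion with only two ligands adopts a linear arrangement (sp hybridisation; no CFSE preference).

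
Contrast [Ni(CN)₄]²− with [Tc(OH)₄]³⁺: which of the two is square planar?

For [Ni(CN)₄]²−: Ligand charges: each cyanide is −1. With an overall charge of −2 the nickel centre must be in the +2 oxidation state. Group 10 minus oxidation state 2 gives a d⁸ configuration. Cyanide is a strong-field ligand (high in the spectrochemical series). A 3d d⁸ ion with strong-field ligands gains enough CFSE to favour square planar over tetrahedral. → square planar.
For [Tc(OH)₄]³⁺: Ligand charges: each hydroxide is −1. With an overall charge of +3 the technetium centre must be in the +7 oxidation state. Group 7 minus oxidation state 7 gives a d⁰ configuration. A d⁰ ion has no crystal-field stabilisation preference between square planar and tetrahedral, so four ligands adopt the sterically favoured tetrahedral geometry. → tetrahedral.

[Ni(CN)₄]²−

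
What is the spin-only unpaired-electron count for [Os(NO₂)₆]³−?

Each nitro (N-bound nitrite) is −1; balancing the −3 overall charge requires Os(III).
Group 8 minus oxidation state 3 gives a d⁵ configuration.
The spin state decides the count: a 5d ion has a large Δₒ and is invariably low-spin.
An octahedral low-spin d⁵ ion is t₂g⁵e_g⁰, giving 1 unpaired electron.

1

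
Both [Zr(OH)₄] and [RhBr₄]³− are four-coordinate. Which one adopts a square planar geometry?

For [Zr(OH)₄]: Ligand charges: each hydroxide is −1. With an overall charge of 0 the zirconium centre must be in the +4 oxidation state. Group 4 minus oxidation state 4 gives a d⁰ configuration. A d⁰ ion has no crystal-field stabilisation preference between square planar and tetrahedral, so four ligands adopt the sterically favoured tetrahedral geometry. → tetrahedral.
For [RhBr₄]³−: Summing ligand charges against the −3 overall charge gives an oxidation state of +1 for rhodium. Group 9 minus oxidation state 1 gives a d⁸ configuration. A 4d d⁸ ion has a large crystal-field splitting; square planar leaves the high-energy d_{x²−y²} orbital empty and maximises CFSE. → square planar.

[RhBr₄]³−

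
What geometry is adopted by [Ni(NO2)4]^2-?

square planar

Each nitro (N-bound nitrite) is −1; balancing the −2 overall charge requires Ni(II).
Ni sits in group 10, so the d-electron count is 10 − 2 = 8.
With 4 monodentate ligands the coordination number is 4.
Nitro (N-bound nitrite) is a strong-field ligand (high in the spectrochemical series).
A 3d d⁸ ion with strong-field ligands gains enough CFSE to favour square planar over tetrahedral.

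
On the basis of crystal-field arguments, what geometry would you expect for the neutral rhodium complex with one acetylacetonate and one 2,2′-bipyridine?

Summing ligand charges against the 0 overall charge gives an oxidation state of +1 for rhodium.
Group 9 minus oxidation state 1 gives a d⁸ configuration.
Counting donor atoms: 1×acetylacetonate (bidentate) → 2 donors; 1×2,2′-bipyridine (bidentate) → 2 donors. Coordination number = 4.
A 4d d⁸ ion has a large crystal-field splitting; square planar leaves the high-energy d_{x²−y²} orbital empty and maximises CFSE.

square planar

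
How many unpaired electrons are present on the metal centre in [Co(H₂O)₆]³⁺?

Water is neutral; balancing the +3 overall charge requires Co(III).
Cobalt is a group-9 element; Co(III) is therefore d⁶.
The spin state decides the count: Co(III) has an exceptionally large octahedral splitting and is low-spin with essentially every ligand except fluoride.
An octahedral low-spin d⁶ ion is t₂g⁶e_g⁰, giving 0 unpaired electrons.

0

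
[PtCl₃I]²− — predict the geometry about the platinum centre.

Each chloride is −1; each iodide is −1; balancing the −2 overall charge requires Pt(II).
Pt sits in group 10, so the d-electron count is 10 − 2 = 8.
Coordination number: 4.
A 5d d⁸ ion has a large crystal-field splitting; square planar leaves the high-energy d_{x²−y²} orbital empty and maximises CFSE.

square planar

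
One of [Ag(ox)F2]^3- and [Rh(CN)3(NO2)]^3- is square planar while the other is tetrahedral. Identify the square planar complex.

[Rh(CN)3(NO2)]^3-

For [Ag(ox)F2]^3-: Each oxalate is −2; each fluoride is −1; balancing the −3 overall charge requires Ag(I). Ag sits in group 11, so the d-electron count is 11 − 1 = 10. A d¹⁰ ion has no crystal-field stabilisation preference between square planar and tetrahedral, so four ligands adopt the sterically favoured tetrahedral geometry. → tetrahedral.
For [Rh(CN)3(NO2)]^3-: Ligand charges: each cyanide is −1; each nitro (N-bound nitrite) is −1. With an overall charge of −3 the rhodium centre must be in the +1 oxidation state. Rh sits in group 9, so the d-electron count is 9 − 1 = 8. A 4d d⁸ ion has a large crystal-field splitting; square planar leaves the high-energy d_{x²−y²} orbital empty and maximises CFSE. → square planar.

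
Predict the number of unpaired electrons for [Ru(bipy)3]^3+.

1 unpaired electron

Ligand charges: 2,2′-bipyridine is neutral. With an overall charge of +3 the ruthenium centre must be in the +3 oxidation state.
Ruthenium is a group-8 element; Ru(III) is therefore d⁵.
Counting donor atoms: 3×2,2′-bipyridine (bidentate) → 6 donors. Coordination number = 6.
The spin state decides the count: a 4d ion has a large Δₒ and is invariably low-spin.
An octahedral low-spin d⁵ ion is t₂g⁵e_g⁰, giving 1 unpaired electron.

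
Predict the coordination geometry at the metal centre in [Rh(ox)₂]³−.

Ligand charges: each oxalate is −2. With an overall charge of −3 the rhodium centre must be in the +1 oxidation state.
Rhodium is a group-9 element; Rh(I) is therefore d⁸.
Counting donor atoms: 2×oxalate (bidentate) → 4 donors. Coordination number = 4.
A 4d d⁸ ion has a large crystal-field splitting; square planar leaves the high-energy d_{x²−y²} orbital empty and maximises CFSE.

square planar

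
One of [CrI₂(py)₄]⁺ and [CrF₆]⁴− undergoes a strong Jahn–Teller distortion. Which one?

[CrF₆]⁴−

[CrI₂(py)₄]⁺: Summing ligand charges against the +1 overall charge gives an oxidation state of +3 for chromium. Chromium is a group-6 element; Cr(III) is therefore d³. The d³ configuration leaves the e_g set evenly filled (or empty) — no strong Jahn–Teller driving force.
[CrF₆]⁴−: Summing ligand charges against the −4 overall charge gives an oxidation state of +2 for chromium. Group 6 minus oxidation state 2 gives a d⁴ configuration. Fluoride is a weak-field ligand for a first-row metal, so the complex is high-spin. The t₂g³e_g¹ (high-spin) configuration has an unevenly filled e_g set; the Jahn–Teller theorem predicts a tetragonal distortion (typically axial elongation) to lift the degeneracy.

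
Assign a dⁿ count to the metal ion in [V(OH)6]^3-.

Each hydroxide is −1; balancing the −3 overall charge requires V(III).
Group 5 minus oxidation state 3 gives a d² configuration.

d2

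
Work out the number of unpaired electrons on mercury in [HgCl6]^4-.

Ligand charges: each chloride is −1. With an overall charge of −4 the mercury centre must be in the +2 oxidation state.
Mercury is a group-12 element; Hg(II) is therefore d¹⁰.
In an octahedral field the d¹⁰ configuration is t₂g⁶e_g⁴, giving 0 unpaired electrons.

0 unpaired electrons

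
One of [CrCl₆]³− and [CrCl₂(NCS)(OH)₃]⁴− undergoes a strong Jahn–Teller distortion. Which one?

[CrCl₂(NCS)(OH)₃]⁴−

[CrCl₆]³−: Ligand charges: each chloride is −1. With an overall charge of −3 the chromium centre must be in the +3 oxidation state. Cr sits in group 6, so the d-electron count is 6 − 3 = 3. The d³ configuration leaves the e_g set evenly filled (or empty) — no strong Jahn–Teller driving force.
[CrCl₂(NCS)(OH)₃]⁴−: Each chloride is −1; each isothiocyanate is −1; each hydroxide is −1; balancing the −4 overall charge requires Cr(II). Group 6 minus oxidation state 2 gives a d⁴ configuration. Chloride, hydroxide, and isothiocyanate are weak-field ligands for a first-row metal, so the complex is high-spin. The t₂g³e_g¹ (high-spin) configuration has an unevenly filled e_g set; the Jahn–Teller theorem predicts a tetragonal distortion (typically axial elongation) to lift the degeneracy.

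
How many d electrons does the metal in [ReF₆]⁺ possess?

Each fluoride is −1; balancing the +1 overall charge requires Re(VII).
Re sits in group 7, so the d-electron count is 7 − 7 = 0.

d0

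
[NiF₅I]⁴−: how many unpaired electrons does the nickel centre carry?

Each fluoride is −1; each iodide is −1; balancing the −4 overall charge requires Ni(II).
Group 10 minus oxidation state 2 gives a d⁸ configuration.
In an octahedral field the d⁸ configuration is t₂g⁶e_g² (only one arrangement possible), giving 2 unpaired electrons.

2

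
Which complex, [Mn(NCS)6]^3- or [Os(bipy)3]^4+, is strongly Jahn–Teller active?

[Mn(NCS)6]^3-

[Mn(NCS)6]^3-: Summing ligand charges against the −3 overall charge gives an oxidation state of +3 for manganese. Mn sits in group 7, so the d-electron count is 7 − 3 = 4. Isothiocyanate is a weak-field ligand for a first-row metal, so the complex is high-spin. The t₂g³e_g¹ (high-spin) configuration has an unevenly filled e_g set; the Jahn–Teller theorem predicts a tetragonal distortion (typically axial elongation) to lift the degeneracy.
[Os(bipy)3]^4+: Summing ligand charges against the +4 overall charge gives an oxidation state of +4 for osmium. Osmium is a group-8 element; Os(IV) is therefore d⁴. A 5d ion has a large Δₒ and is invariably low-spin. The d⁴ configuration leaves the e_g set evenly filled (or empty) — no strong Jahn–Teller driving force.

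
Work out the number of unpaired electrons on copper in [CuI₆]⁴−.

Each iodide is −1; balancing the −4 overall charge requires Cu(II).
Copper is a group-11 element; Cu(II) is therefore d⁹.
In an octahedral field the d⁹ configuration is t₂g⁶e_g³ (only one arrangement possible), giving 1 unpaired electron.

1 unpaired electron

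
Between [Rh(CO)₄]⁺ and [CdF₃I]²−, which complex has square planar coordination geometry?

For [Rh(CO)₄]⁺: Ligand charges: carbonyl is neutral. With an overall charge of +1 the rhodium centre must be in the +1 oxidation state. Group 9 minus oxidation state 1 gives a d⁸ configuration. A 4d d⁸ ion has a large crystal-field splitting; square planar leaves the high-energy d_{x²−y²} orbital empty and maximises CFSE. → square planar.
For [CdF₃I]²−: Each fluoride is −1; each iodide is −1; balancing the −2 overall charge requires Cd(II). Group 12 minus oxidation state 2 gives a d¹⁰ configuration. A d¹⁰ ion has no crystal-field stabilisation preference between square planar and tetrahedral, so four ligands adopt the sterically favoured tetrahedral geometry. → tetrahedral.

[Rh(CO)₄]⁺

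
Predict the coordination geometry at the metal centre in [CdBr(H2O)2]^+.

Summing ligand charges against the +1 overall charge gives an oxidation state of +2 for cadmium.
Group 12 minus oxidation state 2 gives a d¹⁰ configuration.
With 3 monodentate ligands the coordination number is 3.
Three ligands around a d¹⁰ centre minimise repulsion in a trigonal-planar arrangement.

trigonal planar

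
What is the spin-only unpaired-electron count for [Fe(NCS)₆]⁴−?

4 unpaired electrons

Each isothiocyanate is −1; balancing the −4 overall charge requires Fe(II).
Iron is a group-8 element; Fe(II) is therefore d⁶.
The spin state decides the count: Isothiocyanate is a weak-field ligand for a first-row metal, so the complex is high-spin.
An octahedral high-spin d⁶ ion is t₂g⁴e_g², giving 4 unpaired electrons.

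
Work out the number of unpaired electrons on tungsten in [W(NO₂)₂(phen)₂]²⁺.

2

Each nitro (N-bound nitrite) is −1; 1,10-phenanthroline is neutral; balancing the +2 overall charge requires W(IV).
Group 6 minus oxidation state 4 gives a d² configuration.
Counting donor atoms: 2×nitro (N-bound nitrite) (monodentate) → 2 donors; 2×1,10-phenanthroline (bidentate) → 4 donors. Coordination number = 6.
In an octahedral field the d² configuration is t₂g²e_g⁰ (only one arrangement possible), giving 2 unpaired electrons.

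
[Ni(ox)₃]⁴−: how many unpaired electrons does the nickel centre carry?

2 unpaired electrons

Summing ligand charges against the −4 overall charge gives an oxidation state of +2 for nickel.
Ni sits in group 10, so the d-electron count is 10 − 2 = 8.
Counting donor atoms: 3×oxalate (bidentate) → 6 donors. Coordination number = 6.
In an octahedral field the d⁸ configuration is t₂g⁶e_g² (only one arrangement possible), giving 2 unpaired electrons.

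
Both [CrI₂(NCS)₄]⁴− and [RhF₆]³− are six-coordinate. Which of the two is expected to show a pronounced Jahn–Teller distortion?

[CrI₂(NCS)₄]⁴−: Each iodide is −1; each isothiocyanate is −1; balancing the −4 overall charge requires Cr(II). Group 6 minus oxidation state 2 gives a d⁴ configuration. Iodide and isothiocyanate are weak-field ligands for a first-row metal, so the complex is high-spin. The t₂g³e_g¹ (high-spin) configuration has an unevenly filled e_g set; the Jahn–Teller theorem predicts a tetragonal distortion (typically axial elongation) to lift the degeneracy.
[RhF₆]³−: Ligand charges: each fluoride is −1. With an overall charge of −3 the rhodium centre must be in the +3 oxidation state. Group 9 minus oxidation state 3 gives a d⁶ configuration. A 4d ion has a large Δₒ and is invariably low-spin. The d⁶ configuration leaves the e_g set evenly filled (or empty) — no strong Jahn–Teller driving force.

[CrI₂(NCS)₄]⁴−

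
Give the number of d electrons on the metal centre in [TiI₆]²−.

d⁰

Each iodide is −1; balancing the −2 overall charge requires Ti(IV).
Group 4 minus oxidation state 4 gives a d⁰ configuration.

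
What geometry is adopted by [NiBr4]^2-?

tetrahedral

Ligand charges: each bromide is −1. With an overall charge of −2 the nickel centre must be in the +2 oxidation state.
Ni sits in group 10, so the d-electron count is 10 − 2 = 8.
Coordination number: 4.
Bromide is a weak-field ligand.
With weak-field ligands the CFSE gain from square planar is small, so a 3d d⁸ ion takes the sterically preferred tetrahedral geometry.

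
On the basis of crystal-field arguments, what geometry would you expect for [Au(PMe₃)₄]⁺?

Ligand charges: trimethylphosphine is neutral. With an overall charge of +1 the gold centre must be in the +1 oxidation state.
Group 11 minus oxidation state 1 gives a d¹⁰ configuration.
Coordination number: 4.
A d¹⁰ ion has no crystal-field stabilisation preference between square planar and tetrahedral, so four ligands adopt the sterically favoured tetrahedral geometry.

tetrahedral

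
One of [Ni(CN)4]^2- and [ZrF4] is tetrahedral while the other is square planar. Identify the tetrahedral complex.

For [Ni(CN)4]^2-: Summing ligand charges against the −2 overall charge gives an oxidation state of +2 for nickel. Nickel is a group-10 element; Ni(II) is therefore d⁸. Cyanide is a strong-field ligand (high in the spectrochemical series). A 3d d⁸ ion with strong-field ligands gains enough CFSE to favour square planar over tetrahedral. → square planar.
For [ZrF4]: Ligand charges: each fluoride is −1. With an overall charge of 0 the zirconium centre must be in the +4 oxidation state. Zr sits in group 4, so the d-electron count is 4 − 4 = 0. A d⁰ ion has no crystal-field stabilisation preference between square planar and tetrahedral, so four ligands adopt the sterically favoured tetrahedral geometry. → tetrahedral.

[ZrF4]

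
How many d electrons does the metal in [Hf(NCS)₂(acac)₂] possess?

d⁰

Ligand charges: each isothiocyanate is −1; each acetylacetonate is −1. With an overall charge of 0 the hafnium centre must be in the +4 oxidation state.
Hafnium is a group-4 element; Hf(IV) is therefore d⁰.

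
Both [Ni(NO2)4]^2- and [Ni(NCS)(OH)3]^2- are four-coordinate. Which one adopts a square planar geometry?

[Ni(NO2)4]^2-

For [Ni(NO2)4]^2-: Ligand charges: each nitro (N-bound nitrite) is −1. With an overall charge of −2 the nickel centre must be in the +2 oxidation state. Group 10 minus oxidation state 2 gives a d⁸ configuration. Nitro (N-bound nitrite) is a strong-field ligand (high in the spectrochemical series). A 3d d⁸ ion with strong-field ligands gains enough CFSE to favour square planar over tetrahedral. → square planar.
For [Ni(NCS)(OH)3]^2-: Each isothiocyanate is −1; each hydroxide is −1; balancing the −2 overall charge requires Ni(II). Group 10 minus oxidation state 2 gives a d⁸ configuration. Hydroxide and isothiocyanate are weak-field ligands. With weak-field ligands the CFSE gain from square planar is small, so a 3d d⁸ ion takes the sterically preferred tetrahedral geometry. → tetrahedral.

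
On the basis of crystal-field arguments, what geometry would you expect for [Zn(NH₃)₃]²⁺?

trigonal planar

Ligand charges: ammonia is neutral. With an overall charge of +2 the zinc centre must be in the +2 oxidation state.
Group 12 minus oxidation state 2 gives a d¹⁰ configuration.
With 3 monodentate ligands the coordination number is 3.
Three ligands around a d¹⁰ centre minimise repulsion in a trigonal-planar arrangement.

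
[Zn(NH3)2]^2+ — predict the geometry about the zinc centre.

Ligand charges: ammonia is neutral. With an overall charge of +2 the zinc centre must be in the +2 oxidation state.
Group 12 minus oxidation state 2 gives a d¹⁰ configuration.
Coordination number: 2.
A d¹⁰ ion with only two ligands adopts a linear arrangement (sp hybridisation; no CFSE preference).

linear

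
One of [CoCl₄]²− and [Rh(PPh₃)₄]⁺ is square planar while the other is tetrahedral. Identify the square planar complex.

[Rh(PPh₃)₄]⁺

For [CoCl₄]²−: Each chloride is −1; balancing the −2 overall charge requires Co(II). Group 9 minus oxidation state 2 gives a d⁷ configuration. For a high-spin 3d d⁷ ion with weak-field ligands the small Δₜ gives little square-planar CFSE advantage, so four ligands adopt the sterically favoured tetrahedral geometry. → tetrahedral.
For [Rh(PPh₃)₄]⁺: Ligand charges: triphenylphosphine is neutral. With an overall charge of +1 the rhodium centre must be in the +1 oxidation state. Group 9 minus oxidation state 1 gives a d⁸ configuration. A 4d d⁸ ion has a large crystal-field splitting; square planar leaves the high-energy d_{x²−y²} orbital empty and maximises CFSE. → square planar.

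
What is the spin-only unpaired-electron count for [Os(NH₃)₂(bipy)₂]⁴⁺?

2 unpaired electrons

Summing ligand charges against the +4 overall charge gives an oxidation state of +4 for osmium.
Group 8 minus oxidation state 4 gives a d⁴ configuration.
Counting donor atoms: 2×ammonia (monodentate) → 2 donors; 2×2,2′-bipyridine (bidentate) → 4 donors. Coordination number = 6.
The spin state decides the count: a 5d ion has a large Δₒ and is invariably low-spin.
An octahedral low-spin d⁴ ion is t₂g⁴e_g⁰, giving 2 unpaired electrons.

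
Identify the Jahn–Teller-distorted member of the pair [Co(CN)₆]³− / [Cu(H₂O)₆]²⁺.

[Co(CN)₆]³−: Ligand charges: each cyanide is −1. With an overall charge of −3 the cobalt centre must be in the +3 oxidation state. Cobalt is a group-9 element; Co(III) is therefore d⁶. Co(III) has an exceptionally large octahedral splitting and is low-spin with essentially every ligand except fluoride. The d⁶ configuration leaves the e_g set evenly filled (or empty) — no strong Jahn–Teller driving force.
[Cu(H₂O)₆]²⁺: Water is neutral; balancing the +2 overall charge requires Cu(II). Group 11 minus oxidation state 2 gives a d⁹ configuration. The t₂g⁶e_g³ configuration has an unevenly filled e_g set; the Jahn–Teller theorem predicts a tetragonal distortion (typically axial elongation) to lift the degeneracy.

[Cu(H₂O)₆]²⁺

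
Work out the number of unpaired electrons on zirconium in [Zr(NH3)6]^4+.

Ligand charges: ammonia is neutral. With an overall charge of +4 the zirconium centre must be in the +4 oxidation state.
Zr sits in group 4, so the d-electron count is 4 − 4 = 0.
In an octahedral field the d⁰ configuration is t₂g⁰e_g⁰, giving 0 unpaired electrons.

0 unpaired electrons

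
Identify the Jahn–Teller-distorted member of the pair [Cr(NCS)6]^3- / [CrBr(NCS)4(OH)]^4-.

[CrBr(NCS)4(OH)]^4-

[Cr(NCS)6]^3-: Ligand charges: each isothiocyanate is −1. With an overall charge of −3 the chromium centre must be in the +3 oxidation state. Group 6 minus oxidation state 3 gives a d³ configuration. The d³ configuration leaves the e_g set evenly filled (or empty) — no strong Jahn–Teller driving force.
[CrBr(NCS)4(OH)]^4-: Each bromide is −1; each isothiocyanate is −1; each hydroxide is −1; balancing the −4 overall charge requires Cr(II). Chromium is a group-6 element; Cr(II) is therefore d⁴. Bromide, hydroxide, and isothiocyanate are weak-field ligands for a first-row metal, so the complex is high-spin. The t₂g³e_g¹ (high-spin) configuration has an unevenly filled e_g set; the Jahn–Teller theorem predicts a tetragonal distortion (typically axial elongation) to lift the degeneracy.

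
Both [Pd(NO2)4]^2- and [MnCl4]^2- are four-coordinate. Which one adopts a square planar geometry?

For [Pd(NO2)4]^2-: Summing ligand charges against the −2 overall charge gives an oxidation state of +2 for palladium. Pd sits in group 10, so the d-electron count is 10 − 2 = 8. A 4d d⁸ ion has a large crystal-field splitting; square planar leaves the high-energy d_{x²−y²} orbital empty and maximises CFSE. → square planar.
For [MnCl4]^2-: Summing ligand charges against the −2 overall charge gives an oxidation state of +2 for manganese. Group 7 minus oxidation state 2 gives a d⁵ configuration. A high-spin d⁵ ion has zero CFSE in either geometry, so four ligands adopt the sterically favoured tetrahedral geometry. → tetrahedral.

[Pd(NO2)4]^2-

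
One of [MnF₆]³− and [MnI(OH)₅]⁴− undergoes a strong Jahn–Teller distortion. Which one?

[MnF₆]³−: Each fluoride is −1; balancing the −3 overall charge requires Mn(III). Group 7 minus oxidation state 3 gives a d⁴ configuration. Fluoride is a weak-field ligand for a first-row metal, so the complex is high-spin. The t₂g³e_g¹ (high-spin) configuration has an unevenly filled e_g set; the Jahn–Teller theorem predicts a tetragonal distortion (typically axial elongation) to lift the degeneracy.
[MnI(OH)₅]⁴−: Ligand charges: each iodide is −1; each hydroxide is −1. With an overall charge of −4 the manganese centre must be in the +2 oxidation state. Manganese is a group-7 element; Mn(II) is therefore d⁵. Hydroxide and iodide are weak-field ligands for a first-row metal, so the complex is high-spin. The d⁵ configuration leaves the e_g set evenly filled (or empty) — no strong Jahn–Teller driving force.

[MnF₆]³−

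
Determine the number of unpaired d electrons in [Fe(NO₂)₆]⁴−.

Summing ligand charges against the −4 overall charge gives an oxidation state of +2 for iron.
Iron is a group-8 element; Fe(II) is therefore d⁶.
The spin state decides the count: Nitro (N-bound nitrite) is a strong-field ligand (high in the spectrochemical series) for a first-row metal, so the complex is low-spin.
An octahedral low-spin d⁶ ion is t₂g⁶e_g⁰, giving 0 unpaired electrons.

0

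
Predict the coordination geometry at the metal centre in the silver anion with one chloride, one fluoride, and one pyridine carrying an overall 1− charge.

trigonal planar

Summing ligand charges against the −1 overall charge gives an oxidation state of +1 for silver.
Group 11 minus oxidation state 1 gives a d¹⁰ configuration.
With 3 monodentate ligands the coordination number is 3.
Three ligands around a d¹⁰ centre minimise repulsion in a trigonal-planar arrangement.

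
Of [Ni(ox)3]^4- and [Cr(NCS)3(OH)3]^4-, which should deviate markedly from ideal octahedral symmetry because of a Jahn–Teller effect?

[Cr(NCS)3(OH)3]^4-

[Ni(ox)3]^4-: Summing ligand charges against the −4 overall charge gives an oxidation state of +2 for nickel. Ni sits in group 10, so the d-electron count is 10 − 2 = 8. The d⁸ configuration leaves the e_g set evenly filled (or empty) — no strong Jahn–Teller driving force.
[Cr(NCS)3(OH)3]^4-: Summing ligand charges against the −4 overall charge gives an oxidation state of +2 for chromium. Group 6 minus oxidation state 2 gives a d⁴ configuration. Hydroxide and isothiocyanate are weak-field ligands for a first-row metal, so the complex is high-spin. The t₂g³e_g¹ (high-spin) configuration has an unevenly filled e_g set; the Jahn–Teller theorem predicts a tetragonal distortion (typically axial elongation) to lift the degeneracy.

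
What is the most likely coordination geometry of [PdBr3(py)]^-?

square planar

Summing ligand charges against the −1 overall charge gives an oxidation state of +2 for palladium.
Group 10 minus oxidation state 2 gives a d⁸ configuration.
With 4 monodentate ligands the coordination number is 4.
A 4d d⁸ ion has a large crystal-field splitting; square planar leaves the high-energy d_{x²−y²} orbital empty and maximises CFSE.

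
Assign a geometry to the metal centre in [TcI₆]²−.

octahedral

Ligand charges: each iodide is −1. With an overall charge of −2 the technetium centre must be in the +4 oxidation state.
Group 7 minus oxidation state 4 gives a d³ configuration.
Coordination number: 6.
Six donors around a single metal centre give an octahedral coordination sphere.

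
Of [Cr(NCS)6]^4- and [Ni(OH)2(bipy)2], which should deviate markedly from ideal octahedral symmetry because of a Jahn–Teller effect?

[Cr(NCS)6]^4-: Summing ligand charges against the −4 overall charge gives an oxidation state of +2 for chromium. Group 6 minus oxidation state 2 gives a d⁴ configuration. Isothiocyanate is a weak-field ligand for a first-row metal, so the complex is high-spin. The t₂g³e_g¹ (high-spin) configuration has an unevenly filled e_g set; the Jahn–Teller theorem predicts a tetragonal distortion (typically axial elongation) to lift the degeneracy.
[Ni(OH)2(bipy)2]: Summing ligand charges against the 0 overall charge gives an oxidation state of +2 for nickel. Nickel is a group-10 element; Ni(II) is therefore d⁸. The d⁸ configuration leaves the e_g set evenly filled (or empty) — no strong Jahn–Teller driving force.

[Cr(NCS)6]^4-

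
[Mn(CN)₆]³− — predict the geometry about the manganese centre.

Summing ligand charges against the −3 overall charge gives an oxidation state of +3 for manganese.
Group 7 minus oxidation state 3 gives a d⁴ configuration.
With 6 monodentate ligands the coordination number is 6.
Six donors around a single metal centre give an octahedral coordination sphere.

octahedral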